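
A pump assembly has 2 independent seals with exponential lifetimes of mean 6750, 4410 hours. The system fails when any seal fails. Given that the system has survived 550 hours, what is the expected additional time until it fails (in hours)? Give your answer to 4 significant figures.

First-failure rate Σλ = 1/6750 + 1/4410 = 0.000374906.
By memorylessness the expected residual is 1/Σλ = 2667.34 hours, regardless of the 550 already elapsed.

2667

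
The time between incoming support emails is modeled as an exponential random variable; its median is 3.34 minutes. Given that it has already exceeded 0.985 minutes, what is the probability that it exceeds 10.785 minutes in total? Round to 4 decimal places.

0.1308

For an exponential, median = ln(2)/λ, so λ = ln 2 / 3.34 = 0.207529 per minute.
By the memoryless property, P(X > 0.985+9.8 | X > 0.985) = P(X > 9.8).
P(X > 9.8) = e^(−2.0338) ≈ 0.1308.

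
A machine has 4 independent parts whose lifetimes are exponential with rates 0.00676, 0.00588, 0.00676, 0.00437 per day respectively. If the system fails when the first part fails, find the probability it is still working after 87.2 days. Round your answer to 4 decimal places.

0.1258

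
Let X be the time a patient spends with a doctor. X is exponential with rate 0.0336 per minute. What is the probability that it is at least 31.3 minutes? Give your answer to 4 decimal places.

0.3494

P(X > 31.3) = e^(−λ·31.3) = e^(−1.0517) ≈ 0.3494.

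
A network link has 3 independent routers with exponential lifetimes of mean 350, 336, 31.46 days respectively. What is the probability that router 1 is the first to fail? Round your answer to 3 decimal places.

0.076

Rates: λ_i = 1/mean_i → 0.00285714, 0.00297619, 0.0317864; Σλ = 0.0376197.
P(router 1 first) = λ_1/Σλ = 0.00285714/0.0376197 ≈ 0.076.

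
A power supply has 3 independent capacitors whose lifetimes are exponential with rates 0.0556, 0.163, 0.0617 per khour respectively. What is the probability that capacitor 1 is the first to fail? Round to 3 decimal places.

The time to first failure is exponential with rate Σλ = 0.0556 + 0.163 + 0.0617 = 0.2803.
P(capacitor 1 first) = λ_1/Σλ = 0.0556/0.2803 ≈ 0.198.

0.198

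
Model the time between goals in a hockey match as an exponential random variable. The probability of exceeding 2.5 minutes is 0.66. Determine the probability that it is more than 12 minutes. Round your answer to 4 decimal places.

0.1361

e^(−λ·2.5) = 0.66 ⇒ λ = −ln(0.66)/2.5 = 0.166206.
P(X > 12) = e^(−0.166206·12) = e^(−1.9945) ≈ 0.1361.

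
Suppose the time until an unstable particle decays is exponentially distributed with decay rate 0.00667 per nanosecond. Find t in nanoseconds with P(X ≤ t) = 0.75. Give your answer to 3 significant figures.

Set 1 − e^(−λt) = 0.75, so t = −ln(0.25)/λ = 1.3863/0.00667 ≈ 207.84 nanoseconds.

208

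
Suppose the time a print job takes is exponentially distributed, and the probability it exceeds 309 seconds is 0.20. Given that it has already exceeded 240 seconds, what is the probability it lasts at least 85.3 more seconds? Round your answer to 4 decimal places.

0.6413

From e^(−λ·309) = 0.20, λ = −ln(0.20)/309 = 0.00520854.
Memoryless: P(X > 240+85.3 | X > 240) = P(X > 85.3) = e^(−0.00520854·85.3) ≈ 0.6413.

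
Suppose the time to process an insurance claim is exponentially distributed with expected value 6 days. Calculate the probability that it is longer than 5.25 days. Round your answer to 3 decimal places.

The rate is λ = 1/6 = 0.166667 per day.
P(X > 5.25) = e^(−λ·5.25) = e^(−0.875) ≈ 0.417.

0.417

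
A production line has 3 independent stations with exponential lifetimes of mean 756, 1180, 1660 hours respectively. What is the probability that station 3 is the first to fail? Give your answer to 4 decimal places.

0.2173

Rates: λ_i = 1/mean_i → 0.00132275, 0.000847458, 0.00060241; Σλ = 0.00277262.
P(station 3 first) = λ_3/Σλ = 0.00060241/0.00277262 ≈ 0.2173.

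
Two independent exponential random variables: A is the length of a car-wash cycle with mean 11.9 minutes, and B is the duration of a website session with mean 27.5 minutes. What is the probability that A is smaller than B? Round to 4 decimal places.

0.6980

λ_1 = 1/11.9 = 0.0840336, λ_2 = 1/27.5 = 0.0363636.
For independent exponentials, P(A < B) = λ_1/(λ_1+λ_2) = 0.0840336/0.120397 ≈ 0.6980.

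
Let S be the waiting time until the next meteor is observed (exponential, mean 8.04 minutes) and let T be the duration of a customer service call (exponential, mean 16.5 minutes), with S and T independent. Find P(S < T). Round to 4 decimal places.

λ_1 = 1/8.04 = 0.124378, λ_2 = 1/16.5 = 0.0606061.
For independent exponentials, P(S < T) = λ_1/(λ_1+λ_2) = 0.124378/0.184984 ≈ 0.6724.

0.6724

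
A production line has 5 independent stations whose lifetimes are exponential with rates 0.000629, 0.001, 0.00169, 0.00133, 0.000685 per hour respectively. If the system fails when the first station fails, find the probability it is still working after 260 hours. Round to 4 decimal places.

0.2499

The time to first failure is exponential with rate Σλ = 0.000629 + 0.001 + 0.00169 + 0.00133 + 0.000685 = 0.005334.
P(min > 260) = e^(−0.005334·260) = e^(−1.3868) ≈ 0.2499.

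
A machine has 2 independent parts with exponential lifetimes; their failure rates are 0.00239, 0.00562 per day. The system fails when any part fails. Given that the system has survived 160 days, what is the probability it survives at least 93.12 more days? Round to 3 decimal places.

0.474

Time to first failure ~ Exp(Σλ) with Σλ = 0.00801.
By memorylessness, P(T > 160+93.12 | T > 160) = P(T > 93.12) = e^(−0.00801·93.12) ≈ 0.474.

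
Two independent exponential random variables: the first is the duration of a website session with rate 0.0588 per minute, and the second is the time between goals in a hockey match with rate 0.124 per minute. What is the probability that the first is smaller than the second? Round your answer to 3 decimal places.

0.322

λ_1 = 0.0588, λ_2 = 0.124.
For independent exponentials, P(the first < the second) = λ_1/(λ_1+λ_2) = 0.0588/0.1828 ≈ 0.322.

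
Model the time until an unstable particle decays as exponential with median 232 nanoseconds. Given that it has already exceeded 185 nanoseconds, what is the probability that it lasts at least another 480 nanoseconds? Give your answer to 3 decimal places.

0.238

For an exponential, median = ln(2)/λ, so λ = ln 2 / 232 = 0.0029877 per nanosecond.
By the memoryless property, P(X > 185+480 | X > 185) = P(X > 480).
P(X > 480) = e^(−1.4341) ≈ 0.238.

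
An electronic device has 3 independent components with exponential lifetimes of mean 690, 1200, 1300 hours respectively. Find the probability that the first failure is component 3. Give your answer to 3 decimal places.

Rates: λ_i = 1/mean_i → 0.00144928, 0.000833333, 0.000769231; Σλ = 0.00305184.
P(component 3 first) = λ_3/Σλ = 0.000769231/0.00305184 ≈ 0.252.

0.252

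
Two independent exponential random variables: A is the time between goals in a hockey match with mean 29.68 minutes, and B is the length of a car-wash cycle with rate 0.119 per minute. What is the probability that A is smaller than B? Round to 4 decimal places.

0.2207

λ_1 = 1/29.68 = 0.0336927, λ_2 = 0.119.
For independent exponentials, P(A < B) = λ_1/(λ_1+λ_2) = 0.0336927/0.152693 ≈ 0.2207.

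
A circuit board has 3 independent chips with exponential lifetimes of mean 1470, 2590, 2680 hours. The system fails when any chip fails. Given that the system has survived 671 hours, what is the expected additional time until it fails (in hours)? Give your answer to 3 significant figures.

First-failure rate Σλ = 1/1470 + 1/2590 + 1/2680 = 0.00143951.
By memorylessness the expected residual is 1/Σλ = 694.682 hours, regardless of the 671 already elapsed.

695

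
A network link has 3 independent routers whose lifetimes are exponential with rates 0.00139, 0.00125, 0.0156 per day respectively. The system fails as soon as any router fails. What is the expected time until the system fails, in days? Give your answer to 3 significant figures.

54.8

The time to first failure is exponential with rate Σλ = 0.00139 + 0.00125 + 0.0156 = 0.01824.
E[min] = 1/Σλ = 1/0.01824 = 54.8246 days.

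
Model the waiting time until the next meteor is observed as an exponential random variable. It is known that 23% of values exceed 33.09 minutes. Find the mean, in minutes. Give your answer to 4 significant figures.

22.52

e^(−λ·33.09) = 0.23 ⇒ λ = −ln(0.23)/33.09 = 0.0444145.
Mean = 1/λ = 22.5152 minutes.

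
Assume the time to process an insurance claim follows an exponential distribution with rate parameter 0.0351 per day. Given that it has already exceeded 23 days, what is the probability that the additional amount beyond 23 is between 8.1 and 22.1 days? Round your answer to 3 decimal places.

Memoryless: the residual past 23 is again Exp(λ).
P(8.1 < residual < 22.1) = e^(−λ·8.1) − e^(−λ·22.1) = 0.75253 − 0.46038 ≈ 0.292.

0.292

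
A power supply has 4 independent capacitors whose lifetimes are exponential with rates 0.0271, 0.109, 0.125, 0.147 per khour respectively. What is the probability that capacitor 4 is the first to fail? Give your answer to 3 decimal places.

0.360

The time to first failure is exponential with rate Σλ = 0.0271 + 0.109 + 0.125 + 0.147 = 0.4081.
P(capacitor 4 first) = λ_4/Σλ = 0.147/0.4081 ≈ 0.360.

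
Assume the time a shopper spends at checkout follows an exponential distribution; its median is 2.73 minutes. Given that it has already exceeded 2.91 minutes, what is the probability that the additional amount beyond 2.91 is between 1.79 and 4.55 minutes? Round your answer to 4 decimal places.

For an exponential, median = ln(2)/λ, so λ = ln 2 / 2.73 = 0.2539 per minute.
Memoryless: the residual past 2.91 is again Exp(λ).
P(1.79 < residual < 4.55) = e^(−λ·1.79) − e^(−λ·4.55) = 0.63478 − 0.31498 ≈ 0.3198.

0.3198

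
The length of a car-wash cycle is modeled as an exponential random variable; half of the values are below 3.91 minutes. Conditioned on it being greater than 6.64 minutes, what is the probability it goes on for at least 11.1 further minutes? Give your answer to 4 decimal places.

For an exponential, median = ln(2)/λ, so λ = ln 2 / 3.91 = 0.177275 per minute.
The exponential is memoryless, so the remaining time is again Exp(λ): the condition X > 6.64 is irrelevant.
P(X > 11.1) = e^(−1.9678) ≈ 0.1398.

0.1398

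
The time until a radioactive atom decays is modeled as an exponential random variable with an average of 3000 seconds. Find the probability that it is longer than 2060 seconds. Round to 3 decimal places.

0.503

The rate is λ = 1/3000 = 0.000333333 per second.
P(X > 2060) = e^(−λ·2060) = e^(−0.68667) ≈ 0.503.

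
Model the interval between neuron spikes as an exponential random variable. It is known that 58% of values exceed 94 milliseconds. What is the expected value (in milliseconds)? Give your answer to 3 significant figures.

173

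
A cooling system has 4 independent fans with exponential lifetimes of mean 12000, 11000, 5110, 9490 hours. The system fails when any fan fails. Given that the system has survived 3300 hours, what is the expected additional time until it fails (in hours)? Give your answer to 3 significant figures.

2100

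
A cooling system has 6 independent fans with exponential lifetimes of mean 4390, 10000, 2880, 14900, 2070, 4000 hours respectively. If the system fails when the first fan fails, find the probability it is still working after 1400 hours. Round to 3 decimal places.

The first failure time is exponential with rate Σλ_i = 1/4390 + 1/10000 + 1/2880 + 1/14900 + 1/2070 + 1/4000 = 0.00147522 per hour.
P(min > 1400) = e^(−0.00147522·1400) = e^(−2.0653) ≈ 0.127.

0.127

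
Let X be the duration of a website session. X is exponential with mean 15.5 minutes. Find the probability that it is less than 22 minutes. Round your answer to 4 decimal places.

0.7581

The rate is λ = 1/15.5 = 0.0645161 per minute.
P(X ≤ 22) = 1 − e^(−λ·22) = 1 − e^(−1.4194) ≈ 0.7581.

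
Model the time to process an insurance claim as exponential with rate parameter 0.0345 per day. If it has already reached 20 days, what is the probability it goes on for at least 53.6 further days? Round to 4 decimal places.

By the memoryless property, P(X > 20+53.6 | X > 20) = P(X > 53.6).
P(X > 53.6) = e^(−1.8492) ≈ 0.1574.

0.1574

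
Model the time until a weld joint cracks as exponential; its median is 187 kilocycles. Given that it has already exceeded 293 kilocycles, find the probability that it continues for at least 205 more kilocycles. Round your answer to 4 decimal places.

For an exponential, median = ln(2)/λ, so λ = ln 2 / 187 = 0.00370667 per kilocycle.
P(X > s+t | X > s) = e^(−λ(s+t))/e^(−λs) = e^(−λt), independent of s = 293.
P(X > 205) = e^(−0.75987) ≈ 0.4677.

0.4677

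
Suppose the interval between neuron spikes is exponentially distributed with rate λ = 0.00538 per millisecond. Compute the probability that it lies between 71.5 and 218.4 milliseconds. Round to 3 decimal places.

P(71.5 < X < 218.4) = e^(−λ·71.5) − e^(−λ·218.4) = 0.68068 − 0.30882 ≈ 0.372.

0.372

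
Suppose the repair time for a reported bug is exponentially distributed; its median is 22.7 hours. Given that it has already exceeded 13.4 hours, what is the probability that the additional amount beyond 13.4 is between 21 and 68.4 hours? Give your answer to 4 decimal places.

For an exponential, median = ln(2)/λ, so λ = ln 2 / 22.7 = 0.0305351 per hour.
Memoryless: the residual past 13.4 is again Exp(λ).
P(21 < residual < 68.4) = e^(−λ·21) − e^(−λ·68.4) = 0.52664 − 0.12386 ≈ 0.4028.

0.4028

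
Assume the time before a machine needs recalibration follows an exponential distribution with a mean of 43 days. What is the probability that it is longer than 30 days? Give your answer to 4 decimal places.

The rate is λ = 1/43 = 0.0232558 per day.
P(X > 30) = e^(−λ·30) = e^(−0.69767) ≈ 0.4977.

0.4977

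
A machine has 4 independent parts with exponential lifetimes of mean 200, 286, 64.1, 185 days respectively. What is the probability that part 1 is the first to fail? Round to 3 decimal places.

Rates: λ_i = 1/mean_i → 0.005, 0.0034965, 0.0156006, 0.00540541; Σλ = 0.0295025.
P(part 1 first) = λ_1/Σλ = 0.005/0.0295025 ≈ 0.169.

0.169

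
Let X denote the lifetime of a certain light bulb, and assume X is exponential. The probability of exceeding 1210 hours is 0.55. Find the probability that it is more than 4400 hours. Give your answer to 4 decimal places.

0.1137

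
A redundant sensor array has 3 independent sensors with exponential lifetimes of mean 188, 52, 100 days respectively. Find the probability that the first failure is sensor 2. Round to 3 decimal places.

0.557

Rates: λ_i = 1/mean_i → 0.00531915, 0.0192308, 0.01; Σλ = 0.0345499.
P(sensor 2 first) = λ_2/Σλ = 0.0192308/0.0345499 ≈ 0.557.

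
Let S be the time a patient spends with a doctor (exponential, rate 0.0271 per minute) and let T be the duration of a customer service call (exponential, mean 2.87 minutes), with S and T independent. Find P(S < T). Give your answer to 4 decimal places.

λ_1 = 0.0271, λ_2 = 1/2.87 = 0.348432.
For independent exponentials, P(S < T) = λ_1/(λ_1+λ_2) = 0.0271/0.375532 ≈ 0.0722.

0.0722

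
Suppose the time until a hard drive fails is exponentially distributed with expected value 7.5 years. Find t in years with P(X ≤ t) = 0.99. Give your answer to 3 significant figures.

The rate is λ = 1/7.5 = 0.133333 per year.
Set 1 − e^(−λt) = 0.99, so t = −ln(0.01)/λ = 4.6052/0.133333 ≈ 34.5388 years.

34.5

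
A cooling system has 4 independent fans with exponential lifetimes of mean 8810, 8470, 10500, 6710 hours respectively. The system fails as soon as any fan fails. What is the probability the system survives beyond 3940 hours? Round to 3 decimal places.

0.153

The first failure time is exponential with rate Σλ_i = 1/8810 + 1/8470 + 1/10500 + 1/6710 = 0.000475841 per hour.
P(min > 3940) = e^(−0.000475841·3940) = e^(−1.8748) ≈ 0.153.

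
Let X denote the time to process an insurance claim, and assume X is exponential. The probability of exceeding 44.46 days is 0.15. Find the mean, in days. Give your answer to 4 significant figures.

e^(−λ·44.46) = 0.15 ⇒ λ = −ln(0.15)/44.46 = 0.0426703.
Mean = 1/λ = 23.4355 days.

23.44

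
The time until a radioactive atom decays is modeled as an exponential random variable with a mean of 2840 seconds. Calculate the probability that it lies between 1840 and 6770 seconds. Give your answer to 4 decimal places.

The rate is λ = 1/2840 = 0.000352113 per second.
P(1840 < X < 6770) = e^(−λ·1840) − e^(−λ·6770) = 0.52315 − 0.09220 ≈ 0.4310.

0.4310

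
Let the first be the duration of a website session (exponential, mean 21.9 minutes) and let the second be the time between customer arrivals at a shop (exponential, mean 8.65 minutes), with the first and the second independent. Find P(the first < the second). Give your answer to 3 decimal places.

λ_1 = 1/21.9 = 0.0456621, λ_2 = 1/8.65 = 0.115607.
For independent exponentials, P(the first < the second) = λ_1/(λ_1+λ_2) = 0.0456621/0.161269 ≈ 0.283.

0.283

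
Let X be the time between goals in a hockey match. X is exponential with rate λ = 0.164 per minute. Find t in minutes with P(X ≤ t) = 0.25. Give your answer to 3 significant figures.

1.75

Set 1 − e^(−λt) = 0.25, so t = −ln(0.75)/λ = 0.28768/0.164 ≈ 1.75416 minutes.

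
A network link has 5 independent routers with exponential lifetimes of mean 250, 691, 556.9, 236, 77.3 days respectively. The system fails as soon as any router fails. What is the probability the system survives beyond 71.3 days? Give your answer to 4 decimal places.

0.1754

The first failure time is exponential with rate Σλ_i = 1/250 + 1/691 + 1/556.9 + 1/236 + 1/77.3 = 0.0244167 per day.
P(min > 71.3) = e^(−0.0244167·71.3) = e^(−1.7409) ≈ 0.1754.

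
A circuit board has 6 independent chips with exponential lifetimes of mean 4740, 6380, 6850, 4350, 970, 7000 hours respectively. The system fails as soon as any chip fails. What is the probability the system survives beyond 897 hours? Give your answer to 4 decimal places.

0.1791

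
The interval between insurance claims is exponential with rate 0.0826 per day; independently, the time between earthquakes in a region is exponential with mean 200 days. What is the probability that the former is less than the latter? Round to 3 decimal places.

λ_1 = 0.0826, λ_2 = 1/200 = 0.005.
For independent exponentials, P(the former < the latter) = λ_1/(λ_1+λ_2) = 0.0826/0.0876 ≈ 0.943.

0.943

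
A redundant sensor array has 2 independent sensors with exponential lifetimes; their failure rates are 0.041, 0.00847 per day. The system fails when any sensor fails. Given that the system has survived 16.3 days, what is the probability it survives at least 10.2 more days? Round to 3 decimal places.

Time to first failure ~ Exp(Σλ) with Σλ = 0.04947.
By memorylessness, P(T > 16.3+10.2 | T > 16.3) = P(T > 10.2) = e^(−0.04947·10.2) ≈ 0.604.

0.604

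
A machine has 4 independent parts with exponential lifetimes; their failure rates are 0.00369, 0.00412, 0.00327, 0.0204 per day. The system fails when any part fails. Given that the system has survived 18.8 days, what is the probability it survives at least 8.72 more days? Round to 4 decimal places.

0.7599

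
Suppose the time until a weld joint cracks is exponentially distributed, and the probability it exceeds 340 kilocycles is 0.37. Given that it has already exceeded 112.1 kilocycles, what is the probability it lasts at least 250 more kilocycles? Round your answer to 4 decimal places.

0.4814

From e^(−λ·340) = 0.37, λ = −ln(0.37)/340 = 0.00292427.
Memoryless: P(X > 112.1+250 | X > 112.1) = P(X > 250) = e^(−0.00292427·250) ≈ 0.4814.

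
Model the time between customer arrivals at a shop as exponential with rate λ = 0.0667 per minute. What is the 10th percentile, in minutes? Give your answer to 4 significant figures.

Set 1 − e^(−λt) = 0.1, so t = −ln(0.9)/λ = 0.10536/0.0667 ≈ 1.57962 minutes.

1.580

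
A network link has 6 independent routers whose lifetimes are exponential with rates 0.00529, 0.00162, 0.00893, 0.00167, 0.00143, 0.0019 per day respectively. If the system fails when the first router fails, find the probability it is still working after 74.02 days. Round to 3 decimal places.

0.214

The time to first failure is exponential with rate Σλ = 0.00529 + 0.00162 + 0.00893 + 0.00167 + 0.00143 + 0.0019 = 0.02084.
P(min > 74.02) = e^(−0.02084·74.02) = e^(−1.5426) ≈ 0.214.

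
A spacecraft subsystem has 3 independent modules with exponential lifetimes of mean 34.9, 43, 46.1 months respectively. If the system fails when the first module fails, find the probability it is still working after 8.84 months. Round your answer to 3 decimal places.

0.522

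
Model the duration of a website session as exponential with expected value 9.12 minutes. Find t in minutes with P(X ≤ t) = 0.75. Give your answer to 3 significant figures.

12.6

The rate is λ = 1/9.12 = 0.109649 per minute.
Set 1 − e^(−λt) = 0.75, so t = −ln(0.25)/λ = 1.3863/0.109649 ≈ 12.643 minutes.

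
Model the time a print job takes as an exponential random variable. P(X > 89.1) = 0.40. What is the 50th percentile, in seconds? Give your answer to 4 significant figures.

67.40

e^(−λ·89.1) = 0.40 ⇒ λ = −ln(0.40)/89.1 = 0.0102838.
50th percentile: 1 − e^(−λt) = 0.5, t = −ln(0.5)/λ = 67.4015 seconds.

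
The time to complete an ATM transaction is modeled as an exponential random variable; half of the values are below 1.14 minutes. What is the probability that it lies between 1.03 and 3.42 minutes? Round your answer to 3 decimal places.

0.410

For an exponential, median = ln(2)/λ, so λ = ln 2 / 1.14 = 0.608024 per minute.
P(1.03 < X < 3.42) = e^(−λ·1.03) − e^(−λ·3.42) = 0.53458 − 0.12500 ≈ 0.410.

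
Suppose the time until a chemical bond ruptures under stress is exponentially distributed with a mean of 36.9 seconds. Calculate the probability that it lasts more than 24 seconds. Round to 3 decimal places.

The rate is λ = 1/36.9 = 0.0271003 per second.
P(X > 24) = e^(−λ·24) = e^(−0.65041) ≈ 0.522.

0.522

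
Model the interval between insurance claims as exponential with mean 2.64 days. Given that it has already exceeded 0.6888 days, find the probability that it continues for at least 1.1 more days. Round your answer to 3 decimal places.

The rate is λ = 1/2.64 = 0.378788 per day.
P(X > s+t | X > s) = e^(−λ(s+t))/e^(−λs) = e^(−λt), independent of s = 0.6888.
P(X > 1.1) = e^(−0.41667) ≈ 0.659.

0.659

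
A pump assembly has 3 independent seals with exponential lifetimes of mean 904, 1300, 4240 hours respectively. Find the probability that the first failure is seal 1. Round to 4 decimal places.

Rates: λ_i = 1/mean_i → 0.00110619, 0.000769231, 0.000235849; Σλ = 0.00211127.
P(seal 1 first) = λ_1/Σλ = 0.00110619/0.00211127 ≈ 0.5239.

0.5239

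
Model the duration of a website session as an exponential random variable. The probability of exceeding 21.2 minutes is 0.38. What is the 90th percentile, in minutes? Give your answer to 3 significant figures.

50.5

e^(−λ·21.2) = 0.38 ⇒ λ = −ln(0.38)/21.2 = 0.0456408.
90th percentile: 1 − e^(−λt) = 0.9, t = −ln(0.1)/λ = 50.4502 minutes.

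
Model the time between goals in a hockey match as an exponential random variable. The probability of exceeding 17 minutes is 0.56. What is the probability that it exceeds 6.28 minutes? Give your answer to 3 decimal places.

0.807

e^(−λ·17) = 0.56 ⇒ λ = −ln(0.56)/17 = 0.034107.
P(X > 6.28) = e^(−0.034107·6.28) = e^(−0.21419) ≈ 0.807.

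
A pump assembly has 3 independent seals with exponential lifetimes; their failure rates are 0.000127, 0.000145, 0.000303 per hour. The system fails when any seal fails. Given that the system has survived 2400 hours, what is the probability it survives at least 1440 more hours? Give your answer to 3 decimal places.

0.437

Time to first failure ~ Exp(Σλ) with Σλ = 0.000575.
By memorylessness, P(T > 2400+1440 | T > 2400) = P(T > 1440) = e^(−0.000575·1440) ≈ 0.437.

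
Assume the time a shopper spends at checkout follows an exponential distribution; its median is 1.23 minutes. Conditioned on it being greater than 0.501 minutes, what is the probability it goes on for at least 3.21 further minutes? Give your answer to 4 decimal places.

For an exponential, median = ln(2)/λ, so λ = ln 2 / 1.23 = 0.563534 per minute.
P(X > s+t | X > s) = e^(−λ(s+t))/e^(−λs) = e^(−λt), independent of s = 0.501.
P(X > 3.21) = e^(−1.8089) ≈ 0.1638.

0.1638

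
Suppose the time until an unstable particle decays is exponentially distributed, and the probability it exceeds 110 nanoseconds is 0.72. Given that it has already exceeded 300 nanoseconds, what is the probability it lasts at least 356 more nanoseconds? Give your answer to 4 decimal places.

From e^(−λ·110) = 0.72, λ = −ln(0.72)/110 = 0.0029864.
Memoryless: P(X > 300+356 | X > 300) = P(X > 356) = e^(−0.0029864·356) ≈ 0.3454.

0.3454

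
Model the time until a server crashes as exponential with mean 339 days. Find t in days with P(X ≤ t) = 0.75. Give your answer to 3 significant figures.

The rate is λ = 1/339 = 0.00294985 per day.
Set 1 − e^(−λt) = 0.75, so t = −ln(0.25)/λ = 1.3863/0.00294985 ≈ 469.954 days.

470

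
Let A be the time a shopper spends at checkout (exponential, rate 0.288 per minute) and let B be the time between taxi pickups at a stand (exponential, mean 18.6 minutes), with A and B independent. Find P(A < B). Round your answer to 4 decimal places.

λ_1 = 0.288, λ_2 = 1/18.6 = 0.0537634.
For independent exponentials, P(A < B) = λ_1/(λ_1+λ_2) = 0.288/0.341763 ≈ 0.8427.

0.8427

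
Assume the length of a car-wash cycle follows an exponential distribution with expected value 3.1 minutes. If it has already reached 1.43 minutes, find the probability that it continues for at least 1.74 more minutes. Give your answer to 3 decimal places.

0.570

The rate is λ = 1/3.1 = 0.322581 per minute.
By the memoryless property, P(X > 1.43+1.74 | X > 1.43) = P(X > 1.74).
P(X > 1.74) = e^(−0.56129) ≈ 0.570.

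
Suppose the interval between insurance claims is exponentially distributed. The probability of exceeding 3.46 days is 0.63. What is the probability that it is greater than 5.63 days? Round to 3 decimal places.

0.472

e^(−λ·3.46) = 0.63 ⇒ λ = −ln(0.63)/3.46 = 0.133536.
P(X > 5.63) = e^(−0.133536·5.63) = e^(−0.75181) ≈ 0.472.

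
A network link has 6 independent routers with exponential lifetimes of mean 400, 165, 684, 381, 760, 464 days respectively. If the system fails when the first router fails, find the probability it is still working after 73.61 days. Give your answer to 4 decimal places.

The first failure time is exponential with rate Σλ_i = 1/400 + 1/165 + 1/684 + 1/381 + 1/760 + 1/464 = 0.0161182 per day.
P(min > 73.61) = e^(−0.0161182·73.61) = e^(−1.1865) ≈ 0.3053.

0.3053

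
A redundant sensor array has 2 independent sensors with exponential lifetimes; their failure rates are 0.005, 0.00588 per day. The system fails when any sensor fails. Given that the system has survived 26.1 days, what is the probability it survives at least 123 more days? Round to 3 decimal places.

Time to first failure ~ Exp(Σλ) with Σλ = 0.01088.
By memorylessness, P(T > 26.1+123 | T > 26.1) = P(T > 123) = e^(−0.01088·123) ≈ 0.262.

0.262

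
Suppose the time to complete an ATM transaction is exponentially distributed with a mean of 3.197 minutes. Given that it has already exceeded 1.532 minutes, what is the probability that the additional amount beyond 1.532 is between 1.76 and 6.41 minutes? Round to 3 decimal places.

0.442

The rate is λ = 1/3.197 = 0.312793 per minute.
Memoryless: the residual past 1.532 is again Exp(λ).
P(1.76 < residual < 6.41) = e^(−λ·1.76) − e^(−λ·6.41) = 0.57665 − 0.13466 ≈ 0.442.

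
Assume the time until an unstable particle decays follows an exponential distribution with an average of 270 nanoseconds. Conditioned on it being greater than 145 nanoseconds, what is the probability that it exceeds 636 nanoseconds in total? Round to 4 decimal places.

0.1623

The rate is λ = 1/270 = 0.0037037 per nanosecond.
P(X > s+t | X > s) = e^(−λ(s+t))/e^(−λs) = e^(−λt), independent of s = 145.
P(X > 491) = e^(−1.8185) ≈ 0.1623.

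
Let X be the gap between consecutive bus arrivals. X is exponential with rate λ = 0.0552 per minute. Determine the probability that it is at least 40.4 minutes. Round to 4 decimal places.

0.1075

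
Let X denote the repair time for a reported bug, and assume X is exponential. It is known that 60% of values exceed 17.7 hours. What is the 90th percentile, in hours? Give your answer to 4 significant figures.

e^(−λ·17.7) = 0.60 ⇒ λ = −ln(0.60)/17.7 = 0.0288602.
90th percentile: 1 − e^(−λt) = 0.9, t = −ln(0.1)/λ = 79.7841 hours.

79.78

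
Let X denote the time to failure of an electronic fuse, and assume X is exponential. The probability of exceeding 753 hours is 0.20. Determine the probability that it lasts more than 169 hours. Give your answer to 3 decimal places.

0.697

e^(−λ·753) = 0.20 ⇒ λ = −ln(0.20)/753 = 0.00213737.
P(X > 169) = e^(−0.00213737·169) = e^(−0.36122) ≈ 0.697.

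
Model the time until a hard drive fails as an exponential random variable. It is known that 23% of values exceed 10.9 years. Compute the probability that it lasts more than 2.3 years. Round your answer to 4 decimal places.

e^(−λ·10.9) = 0.23 ⇒ λ = −ln(0.23)/10.9 = 0.134833.
P(X > 2.3) = e^(−0.134833·2.3) = e^(−0.31012) ≈ 0.7334.

0.7334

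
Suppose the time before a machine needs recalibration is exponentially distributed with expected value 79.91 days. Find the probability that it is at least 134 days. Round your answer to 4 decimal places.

0.1870

The rate is λ = 1/79.91 = 0.0125141 per day.
P(X > 134) = e^(−λ·134) = e^(−1.6769) ≈ 0.1870.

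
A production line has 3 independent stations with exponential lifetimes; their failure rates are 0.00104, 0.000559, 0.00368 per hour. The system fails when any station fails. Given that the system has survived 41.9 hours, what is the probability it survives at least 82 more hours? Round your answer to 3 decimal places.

Time to first failure ~ Exp(Σλ) with Σλ = 0.005279.
By memorylessness, P(T > 41.9+82 | T > 41.9) = P(T > 82) = e^(−0.005279·82) ≈ 0.649.

0.649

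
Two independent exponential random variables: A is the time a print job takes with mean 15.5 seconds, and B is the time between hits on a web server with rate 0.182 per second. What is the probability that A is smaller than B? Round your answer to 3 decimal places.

λ_1 = 1/15.5 = 0.0645161, λ_2 = 0.182.
For independent exponentials, P(A < B) = λ_1/(λ_1+λ_2) = 0.0645161/0.246516 ≈ 0.262.

0.262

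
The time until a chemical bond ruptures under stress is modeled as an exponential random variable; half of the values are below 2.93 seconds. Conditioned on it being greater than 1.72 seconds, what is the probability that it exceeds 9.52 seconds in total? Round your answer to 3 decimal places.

0.158

For an exponential, median = ln(2)/λ, so λ = ln 2 / 2.93 = 0.236569 per second.
P(X > s+t | X > s) = e^(−λ(s+t))/e^(−λs) = e^(−λt), independent of s = 1.72.
P(X > 7.8) = e^(−1.8452) ≈ 0.158.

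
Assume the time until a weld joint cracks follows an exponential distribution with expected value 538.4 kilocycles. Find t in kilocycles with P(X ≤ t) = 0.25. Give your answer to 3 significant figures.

155

The rate is λ = 1/538.4 = 0.00185736 per kilocycle.
Set 1 − e^(−λt) = 0.25, so t = −ln(0.75)/λ = 0.28768/0.00185736 ≈ 154.888 kilocycles.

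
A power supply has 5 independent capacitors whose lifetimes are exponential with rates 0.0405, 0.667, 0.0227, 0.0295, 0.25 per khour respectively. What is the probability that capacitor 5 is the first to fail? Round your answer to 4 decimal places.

0.2476

The time to first failure is exponential with rate Σλ = 0.0405 + 0.667 + 0.0227 + 0.0295 + 0.25 = 1.0097.
P(capacitor 5 first) = λ_5/Σλ = 0.25/1.0097 ≈ 0.2476.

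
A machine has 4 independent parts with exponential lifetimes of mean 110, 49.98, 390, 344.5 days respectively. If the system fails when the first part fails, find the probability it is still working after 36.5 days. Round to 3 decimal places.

The first failure time is exponential with rate Σλ_i = 1/110 + 1/49.98 + 1/390 + 1/344.5 = 0.0345658 per day.
P(min > 36.5) = e^(−0.0345658·36.5) = e^(−1.2617) ≈ 0.283.

0.283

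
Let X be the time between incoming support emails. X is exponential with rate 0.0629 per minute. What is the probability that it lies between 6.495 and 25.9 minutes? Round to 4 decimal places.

0.4685

P(6.495 < X < 25.9) = e^(−λ·6.495) − e^(−λ·25.9) = 0.66462 − 0.19610 ≈ 0.4685.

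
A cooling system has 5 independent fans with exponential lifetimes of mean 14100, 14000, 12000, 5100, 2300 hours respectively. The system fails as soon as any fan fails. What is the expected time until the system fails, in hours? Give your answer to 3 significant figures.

1170

The first failure time is exponential with rate Σλ_i = 1/14100 + 1/14000 + 1/12000 + 1/5100 + 1/2300 = 0.000856545 per hour.
E[min] = 1/Σλ = 1/0.000856545 = 1167.48 hours.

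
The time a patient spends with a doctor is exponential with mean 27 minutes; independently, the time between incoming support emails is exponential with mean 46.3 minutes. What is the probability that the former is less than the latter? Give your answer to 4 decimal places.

0.6317

λ_1 = 1/27 = 0.037037, λ_2 = 1/46.3 = 0.0215983.
For independent exponentials, P(the former < the latter) = λ_1/(λ_1+λ_2) = 0.037037/0.0586353 ≈ 0.6317.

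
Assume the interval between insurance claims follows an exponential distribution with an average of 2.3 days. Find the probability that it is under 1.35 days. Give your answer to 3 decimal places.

The rate is λ = 1/2.3 = 0.434783 per day.
P(X ≤ 1.35) = 1 − e^(−λ·1.35) = 1 − e^(−0.58696) ≈ 0.444.

0.444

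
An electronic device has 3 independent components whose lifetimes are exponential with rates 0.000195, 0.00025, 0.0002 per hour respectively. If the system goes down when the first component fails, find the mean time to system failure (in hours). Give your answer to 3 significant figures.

The time to first failure is exponential with rate Σλ = 0.000195 + 0.00025 + 0.0002 = 0.000645.
E[min] = 1/Σλ = 1/0.000645 = 1550.39 hours.

1550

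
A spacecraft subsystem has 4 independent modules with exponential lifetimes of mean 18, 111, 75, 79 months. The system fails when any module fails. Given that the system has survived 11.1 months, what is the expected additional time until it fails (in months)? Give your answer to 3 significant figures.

First-failure rate Σλ = 1/18 + 1/111 + 1/75 + 1/79 = 0.0905561.
By memorylessness the expected residual is 1/Σλ = 11.0429 months, regardless of the 11.1 already elapsed.

11.0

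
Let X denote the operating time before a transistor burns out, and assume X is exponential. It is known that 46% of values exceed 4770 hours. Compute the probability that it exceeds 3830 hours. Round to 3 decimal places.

e^(−λ·4770) = 0.46 ⇒ λ = −ln(0.46)/4770 = 0.000162794.
P(X > 3830) = e^(−0.000162794·3830) = e^(−0.6235) ≈ 0.536.

0.536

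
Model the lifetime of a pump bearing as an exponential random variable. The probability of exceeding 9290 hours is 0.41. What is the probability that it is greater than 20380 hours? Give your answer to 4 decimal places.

e^(−λ·9290) = 0.41 ⇒ λ = −ln(0.41)/9290 = 0.000095974.
P(X > 20380) = e^(−0.000095974·20380) = e^(−1.9559) ≈ 0.1414.

0.1414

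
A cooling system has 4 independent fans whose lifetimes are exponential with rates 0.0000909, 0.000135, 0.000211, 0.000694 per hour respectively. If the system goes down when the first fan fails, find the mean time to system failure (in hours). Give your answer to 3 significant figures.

The time to first failure is exponential with rate Σλ = 0.0000909 + 0.000135 + 0.000211 + 0.000694 = 0.0011309.
E[min] = 1/Σλ = 1/0.0011309 = 884.251 hours.

884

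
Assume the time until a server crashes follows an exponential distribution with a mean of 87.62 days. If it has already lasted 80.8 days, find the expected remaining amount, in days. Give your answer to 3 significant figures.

87.6

The rate is λ = 1/87.62 = 0.0114129 per day.
By memorylessness, the remaining amount past any threshold is again Exp(λ) with mean 1/λ = 87.62 days.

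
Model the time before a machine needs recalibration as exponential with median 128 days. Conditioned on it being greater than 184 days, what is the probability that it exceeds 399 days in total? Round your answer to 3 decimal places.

0.312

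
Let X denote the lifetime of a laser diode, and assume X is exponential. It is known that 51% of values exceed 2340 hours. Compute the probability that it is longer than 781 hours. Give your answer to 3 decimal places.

0.799

e^(−λ·2340) = 0.51 ⇒ λ = −ln(0.51)/2340 = 0.000287754.
P(X > 781) = e^(−0.000287754·781) = e^(−0.22474) ≈ 0.799.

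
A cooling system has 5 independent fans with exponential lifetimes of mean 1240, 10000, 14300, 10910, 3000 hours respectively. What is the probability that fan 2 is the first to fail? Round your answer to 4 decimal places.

Rates: λ_i = 1/mean_i → 0.000806452, 0.0001, 0.0000699301, 0.000091659, 0.000333333; Σλ = 0.00140137.
P(fan 2 first) = λ_2/Σλ = 0.0001/0.00140137 ≈ 0.0714.

0.0714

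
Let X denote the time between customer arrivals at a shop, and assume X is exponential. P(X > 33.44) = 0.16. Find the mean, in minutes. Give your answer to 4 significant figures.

e^(−λ·33.44) = 0.16 ⇒ λ = −ln(0.16)/33.44 = 0.0548021.
Mean = 1/λ = 18.2475 minutes.

18.25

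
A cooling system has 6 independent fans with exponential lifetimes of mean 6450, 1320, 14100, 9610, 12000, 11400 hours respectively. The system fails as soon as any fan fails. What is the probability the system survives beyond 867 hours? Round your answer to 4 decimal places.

0.3358

The first failure time is exponential with rate Σλ_i = 1/6450 + 1/1320 + 1/14100 + 1/9610 + 1/12000 + 1/11400 = 0.00125865 per hour.
P(min > 867) = e^(−0.00125865·867) = e^(−1.0912) ≈ 0.3358.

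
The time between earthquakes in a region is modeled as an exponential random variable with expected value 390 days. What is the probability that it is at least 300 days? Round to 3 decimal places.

0.463

The rate is λ = 1/390 = 0.0025641 per day.
P(X > 300) = e^(−λ·300) = e^(−0.76923) ≈ 0.463.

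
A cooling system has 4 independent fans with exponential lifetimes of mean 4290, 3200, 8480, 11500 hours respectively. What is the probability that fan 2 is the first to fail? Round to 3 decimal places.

Rates: λ_i = 1/mean_i → 0.0002331, 0.0003125, 0.000117925, 0.0000869565; Σλ = 0.000750481.
P(fan 2 first) = λ_2/Σλ = 0.0003125/0.000750481 ≈ 0.416.

0.416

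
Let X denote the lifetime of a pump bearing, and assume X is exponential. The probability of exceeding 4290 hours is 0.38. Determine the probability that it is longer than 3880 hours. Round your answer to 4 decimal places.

0.4168

e^(−λ·4290) = 0.38 ⇒ λ = −ln(0.38)/4290 = 0.000225544.
P(X > 3880) = e^(−0.000225544·3880) = e^(−0.87511) ≈ 0.4168.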